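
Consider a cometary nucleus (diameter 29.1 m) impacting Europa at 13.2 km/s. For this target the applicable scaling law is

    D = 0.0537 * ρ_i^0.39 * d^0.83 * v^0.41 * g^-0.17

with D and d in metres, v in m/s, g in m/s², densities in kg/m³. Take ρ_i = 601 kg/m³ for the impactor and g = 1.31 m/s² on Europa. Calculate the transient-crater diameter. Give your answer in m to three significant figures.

In SI units: v = 13200 m/s.
ρ_i^0.39 = 601^0.39 = 12.13
d^0.83 = 29.1^0.83 = 16.41
v^0.41 = 13200^0.41 = 48.91
g^-0.17 = 1.31^-0.17 = 0.9551
D = 0.0537 × 12.13 × 16.41 × 48.91 × 0.9551 = 499.3 m

D ≈ 499 m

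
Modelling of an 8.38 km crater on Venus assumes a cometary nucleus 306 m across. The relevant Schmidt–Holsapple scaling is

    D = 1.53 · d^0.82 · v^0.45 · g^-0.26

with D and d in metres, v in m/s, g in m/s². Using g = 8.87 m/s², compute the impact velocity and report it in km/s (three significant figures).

v ≈ 21.2 km/s

Rearranging for v: v = [D / (1.53 · 306^0.82 · 8.87^-0.26)]^(1/0.45).
D = 8380 m.
306^0.82 = 109.2
8.87^-0.26 = 0.5669
Denominator = 1.53 × 109.2 × 0.5669 = 94.72
D / 94.72 = 8380 / 94.72 = 88.47
v = 88.47^(1/0.45) = 88.47^2.2222 = 21192 m/s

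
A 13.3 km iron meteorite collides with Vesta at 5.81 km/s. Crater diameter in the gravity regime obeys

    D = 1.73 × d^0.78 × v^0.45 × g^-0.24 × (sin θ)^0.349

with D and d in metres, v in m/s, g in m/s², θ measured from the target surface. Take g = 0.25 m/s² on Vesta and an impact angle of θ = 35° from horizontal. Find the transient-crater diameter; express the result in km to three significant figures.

In SI units: d = 13300 m, v = 5810 m/s.
d^0.78 = 13300^0.78 = 1647
v^0.45 = 5810^0.45 = 49.42
g^-0.24 = 0.25^-0.24 = 1.395
(sin 35°)^0.349 = 0.5736^0.349 = 0.8237
D = 1.73 × 1647 × 49.42 × 1.395 × 0.8237 = 1.618 × 10^5 m
   = 161.8 km

D ≈ 162 km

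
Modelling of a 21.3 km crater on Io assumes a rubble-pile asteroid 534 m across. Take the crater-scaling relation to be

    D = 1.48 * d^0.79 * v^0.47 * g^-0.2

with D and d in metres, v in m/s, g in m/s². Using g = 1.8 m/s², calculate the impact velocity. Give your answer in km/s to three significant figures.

Rearranging for v: v = [D / (1.48 · 534^0.79 · 1.8^-0.2)]^(1/0.47).
D = 21300 m.
534^0.79 = 142.8
1.8^-0.2 = 0.8891
Denominator = 1.48 × 142.8 × 0.8891 = 187.9
D / 187.9 = 21300 / 187.9 = 113.4
v = 113.4^(1/0.47) = 113.4^2.1277 = 23529 m/s

v ≈ 23.5 km/s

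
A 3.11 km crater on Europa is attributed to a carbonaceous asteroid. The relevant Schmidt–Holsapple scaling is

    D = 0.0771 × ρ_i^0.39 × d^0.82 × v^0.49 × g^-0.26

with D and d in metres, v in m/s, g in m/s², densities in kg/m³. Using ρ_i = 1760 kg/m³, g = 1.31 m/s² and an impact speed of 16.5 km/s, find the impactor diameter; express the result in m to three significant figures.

Rearranging for d: d = [D / (0.0771 · 1760^0.39 · 16500^0.49 · 1.31^-0.26)]^(1/0.82).
D = 3110 m.
1760^0.39 = 18.44
16500^0.49 = 116.6
1.31^-0.26 = 0.9322
Denominator = 0.0771 × 18.44 × 116.6 × 0.9322 = 154.5
D / 154.5 = 3110 / 154.5 = 20.13
d = 20.13^(1/0.82) = 20.13^1.2195 = 38.91 m

d ≈ 38.9 m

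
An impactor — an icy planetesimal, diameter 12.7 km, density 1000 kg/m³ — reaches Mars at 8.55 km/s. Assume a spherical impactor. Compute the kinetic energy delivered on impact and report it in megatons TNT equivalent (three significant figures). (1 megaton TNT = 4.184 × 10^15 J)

E ≈ 9.37 × 10^6 Mt TNT

d = 12700 m; v = 8550 m/s.
Mass m = (π/6) ρ d³ = (π/6) × 1000 × (12700)³ = 1.073 × 10^15 kg
E = ½ m v² = 0.5 × 1.073 × 10^15 × (8550)² = 3.922 × 10^22 J
   = 3.922 × 10^22 / 4.184×10^15 = 9.374 × 10^6 Mt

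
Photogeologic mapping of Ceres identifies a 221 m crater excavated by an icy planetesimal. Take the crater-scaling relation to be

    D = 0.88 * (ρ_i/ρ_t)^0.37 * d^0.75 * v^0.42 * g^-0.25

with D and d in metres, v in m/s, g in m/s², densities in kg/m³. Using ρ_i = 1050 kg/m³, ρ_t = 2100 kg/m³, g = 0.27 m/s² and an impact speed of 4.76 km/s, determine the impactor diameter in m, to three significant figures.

Rearranging for d: d = [D / (0.88 · (1050/2100)^0.37 · 4760^0.42 · 0.27^-0.25)]^(1/0.75).
(1050/2100)^0.37 = 0.7738
4760^0.42 = 35.04
0.27^-0.25 = 1.387
Denominator = 0.88 × 0.7738 × 35.04 × 1.387 = 33.09
D / 33.09 = 221 / 33.09 = 6.679
d = 6.679^(1/0.75) = 6.679^1.3333 = 12.58 m

d ≈ 12.6 m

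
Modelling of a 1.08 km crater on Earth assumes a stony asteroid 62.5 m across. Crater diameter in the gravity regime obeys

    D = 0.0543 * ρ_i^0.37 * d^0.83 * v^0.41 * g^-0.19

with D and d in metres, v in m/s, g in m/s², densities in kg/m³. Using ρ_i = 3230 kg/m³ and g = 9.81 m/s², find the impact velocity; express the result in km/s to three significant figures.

v ≈ 13.9 km/s

Rearranging for v: v = [D / (0.0543 · 3230^0.37 · 62.5^0.83 · 9.81^-0.19)]^(1/0.41).
D = 1080 m.
3230^0.37 = 19.88
62.5^0.83 = 30.94
9.81^-0.19 = 0.6480
Denominator = 0.0543 × 19.88 × 30.94 × 0.6480 = 21.64
D / 21.64 = 1080 / 21.64 = 49.91
v = 49.91^(1/0.41) = 49.91^2.439 = 13864 m/s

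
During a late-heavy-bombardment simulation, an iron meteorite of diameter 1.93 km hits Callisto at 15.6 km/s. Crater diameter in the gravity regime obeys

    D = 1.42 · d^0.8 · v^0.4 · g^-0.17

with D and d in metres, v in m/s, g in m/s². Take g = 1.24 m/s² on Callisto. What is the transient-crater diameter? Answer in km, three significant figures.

In SI units: d = 1930 m, v = 15600 m/s.
d^0.8 = 1930^0.8 = 425.1
v^0.4 = 15600^0.4 = 47.56
g^-0.17 = 1.24^-0.17 = 0.9641
D = 1.42 × 425.1 × 47.56 × 0.9641 = 27679 m
   = 27.68 km

D ≈ 27.7 km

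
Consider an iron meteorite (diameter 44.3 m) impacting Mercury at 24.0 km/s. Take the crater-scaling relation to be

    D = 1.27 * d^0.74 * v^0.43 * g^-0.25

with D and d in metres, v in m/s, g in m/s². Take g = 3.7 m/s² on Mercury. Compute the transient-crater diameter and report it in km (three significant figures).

In SI units: v = 24000 m/s.
d^0.74 = 44.3^0.74 = 16.53
v^0.43 = 24000^0.43 = 76.47
g^-0.25 = 3.7^-0.25 = 0.7210
D = 1.27 × 16.53 × 76.47 × 0.7210 = 1157 m
   = 1.157 km

D ≈ 1.16 km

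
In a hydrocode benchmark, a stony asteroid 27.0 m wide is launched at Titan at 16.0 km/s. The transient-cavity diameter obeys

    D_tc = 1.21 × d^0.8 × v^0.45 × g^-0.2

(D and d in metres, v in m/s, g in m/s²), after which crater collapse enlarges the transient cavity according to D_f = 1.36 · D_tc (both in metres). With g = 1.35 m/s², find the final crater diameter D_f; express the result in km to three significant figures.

D_f ≈ 1.69 km

v = 16000 m/s.
d^0.8 = 27^0.8 = 13.97
v^0.45 = 16000^0.45 = 77.96
g^-0.2 = 1.35^-0.2 = 0.9417
D_tc = 1.21 × 13.97 × 77.96 × 0.9417 = 1241 m
D_f = 1.36 × 1241 = 1688 m
     = 1.688 km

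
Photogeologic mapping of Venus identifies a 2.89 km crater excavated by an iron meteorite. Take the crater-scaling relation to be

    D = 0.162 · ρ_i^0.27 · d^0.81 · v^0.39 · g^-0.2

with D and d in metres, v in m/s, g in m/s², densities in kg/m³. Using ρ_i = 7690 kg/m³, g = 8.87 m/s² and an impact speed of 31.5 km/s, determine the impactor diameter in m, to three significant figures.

d ≈ 105 m

Rearranging for d: d = [D / (0.162 · 7690^0.27 · 31500^0.39 · 8.87^-0.2)]^(1/0.81).
D = 2890 m.
7690^0.27 = 11.20
31500^0.39 = 56.80
8.87^-0.2 = 0.6463
Denominator = 0.162 × 11.20 × 56.80 × 0.6463 = 66.61
D / 66.61 = 2890 / 66.61 = 43.39
d = 43.39^(1/0.81) = 43.39^1.2346 = 105.1 m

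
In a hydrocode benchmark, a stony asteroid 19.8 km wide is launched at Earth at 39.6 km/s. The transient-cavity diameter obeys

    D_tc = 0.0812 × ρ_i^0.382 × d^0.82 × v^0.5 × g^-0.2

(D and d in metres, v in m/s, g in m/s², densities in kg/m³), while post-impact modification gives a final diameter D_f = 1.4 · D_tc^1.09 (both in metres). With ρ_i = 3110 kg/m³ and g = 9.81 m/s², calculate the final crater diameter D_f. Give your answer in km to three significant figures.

D_f ≈ 3480 km

In SI: d = 19800 m, v = 39600 m/s.
ρ_i^0.382 = 3110^0.382 = 21.59
d^0.82 = 19800^0.82 = 3336
v^0.5 = 39600^0.5 = 199.0
g^-0.2 = 9.81^-0.2 = 0.6334
D_tc = 0.0812 × 21.59 × 3336 × 199.0 × 0.6334 = 7.372 × 10^5 m
D_f = 1.4 × (7.372 × 10^5)^1.09 = 3.482 × 10^6 m
     = 3482 km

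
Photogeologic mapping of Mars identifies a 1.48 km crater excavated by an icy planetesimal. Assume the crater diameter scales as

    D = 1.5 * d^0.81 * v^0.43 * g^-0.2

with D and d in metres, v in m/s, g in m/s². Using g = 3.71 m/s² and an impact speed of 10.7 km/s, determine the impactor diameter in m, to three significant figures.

d ≈ 49.9 m

Rearranging for d: d = [D / (1.5 · 10700^0.43 · 3.71^-0.2)]^(1/0.81).
D = 1480 m.
10700^0.43 = 54.03
3.71^-0.2 = 0.7694
Denominator = 1.5 × 54.03 × 0.7694 = 62.36
D / 62.36 = 1480 / 62.36 = 23.73
d = 23.73^(1/0.81) = 23.73^1.2346 = 49.88 m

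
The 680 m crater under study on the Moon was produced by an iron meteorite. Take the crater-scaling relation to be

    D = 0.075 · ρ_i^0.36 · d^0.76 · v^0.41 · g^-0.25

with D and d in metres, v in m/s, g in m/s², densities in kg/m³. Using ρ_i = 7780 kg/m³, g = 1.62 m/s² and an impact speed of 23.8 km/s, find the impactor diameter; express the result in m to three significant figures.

Rearranging for d: d = [D / (0.075 · 7780^0.36 · 23800^0.41 · 1.62^-0.25)]^(1/0.76).
7780^0.36 = 25.16
23800^0.41 = 62.29
1.62^-0.25 = 0.8864
Denominator = 0.075 × 25.16 × 62.29 × 0.8864 = 104.2
D / 104.2 = 680 / 104.2 = 6.526
d = 6.526^(1/0.76) = 6.526^1.3158 = 11.80 m

d ≈ 11.8 m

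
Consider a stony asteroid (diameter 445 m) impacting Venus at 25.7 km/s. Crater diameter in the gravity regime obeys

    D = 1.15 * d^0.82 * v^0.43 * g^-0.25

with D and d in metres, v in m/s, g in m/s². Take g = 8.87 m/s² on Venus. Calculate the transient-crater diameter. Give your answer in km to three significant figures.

D ≈ 7.79 km

In SI units: v = 25700 m/s.
d^0.82 = 445^0.82 = 148.5
v^0.43 = 25700^0.43 = 78.75
g^-0.25 = 8.87^-0.25 = 0.5795
D = 1.15 × 148.5 × 78.75 × 0.5795 = 7793 m
   = 7.793 km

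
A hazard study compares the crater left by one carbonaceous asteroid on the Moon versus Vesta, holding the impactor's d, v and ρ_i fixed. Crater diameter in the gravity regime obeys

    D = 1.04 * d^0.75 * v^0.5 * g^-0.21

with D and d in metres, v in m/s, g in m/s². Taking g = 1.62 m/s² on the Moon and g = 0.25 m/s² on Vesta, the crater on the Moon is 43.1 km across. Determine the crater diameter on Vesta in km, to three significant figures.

D ≈ 63.8 km

All impactor-dependent factors cancel in the ratio, leaving D_Vesta/D_Moon = (g_Vesta/g_Moon)^-0.21.
(0.25/1.62)^-0.21 = 0.1543^-0.21 = 1.481
D_Vesta = 1.481 × 43.1 km = 63.8 km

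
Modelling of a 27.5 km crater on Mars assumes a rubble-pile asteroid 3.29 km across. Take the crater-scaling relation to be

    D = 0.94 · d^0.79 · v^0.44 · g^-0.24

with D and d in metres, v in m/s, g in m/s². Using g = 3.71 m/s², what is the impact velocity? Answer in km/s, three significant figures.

Rearranging for v: v = [D / (0.94 · 3290^0.79 · 3.71^-0.24)]^(1/0.44).
D = 27500 m.
3290^0.79 = 600.6
3.71^-0.24 = 0.7300
Denominator = 0.94 × 600.6 × 0.7300 = 412.1
D / 412.1 = 27500 / 412.1 = 66.73
v = 66.73^(1/0.44) = 66.73^2.2727 = 14000 m/s

v ≈ 14.0 km/s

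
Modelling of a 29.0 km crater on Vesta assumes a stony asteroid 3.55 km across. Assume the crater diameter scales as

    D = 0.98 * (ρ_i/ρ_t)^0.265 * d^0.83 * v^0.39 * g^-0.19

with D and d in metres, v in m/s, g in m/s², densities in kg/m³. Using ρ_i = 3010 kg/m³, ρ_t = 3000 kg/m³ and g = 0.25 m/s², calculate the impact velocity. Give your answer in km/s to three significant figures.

v ≈ 4.12 km/s

Rearranging for v: v = [D / (0.98 · (3010/3000)^0.265 · 3550^0.83 · 0.25^-0.19)]^(1/0.39).
D = 29000 m.
(3010/3000)^0.265 = 1.001
3550^0.83 = 884.5
0.25^-0.19 = 1.301
Denominator = 0.98 × 1.001 × 884.5 × 1.301 = 1129
D / 1129 = 29000 / 1129 = 25.69
v = 25.69^(1/0.39) = 25.69^2.5641 = 4119 m/s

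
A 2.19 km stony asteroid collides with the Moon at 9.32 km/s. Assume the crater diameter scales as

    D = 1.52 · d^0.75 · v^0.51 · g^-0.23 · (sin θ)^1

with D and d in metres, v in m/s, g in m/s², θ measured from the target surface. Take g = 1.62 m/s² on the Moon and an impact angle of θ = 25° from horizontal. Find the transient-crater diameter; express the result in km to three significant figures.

D ≈ 19.5 km

In SI units: d = 2190 m, v = 9320 m/s.
d^0.75 = 2190^0.75 = 320.1
v^0.51 = 9320^0.51 = 105.8
g^-0.23 = 1.62^-0.23 = 0.8950
(sin 25°)^1 = 0.4226^1 = 0.4226
D = 1.52 × 320.1 × 105.8 × 0.8950 × 0.4226 = 19470 m
   = 19.47 km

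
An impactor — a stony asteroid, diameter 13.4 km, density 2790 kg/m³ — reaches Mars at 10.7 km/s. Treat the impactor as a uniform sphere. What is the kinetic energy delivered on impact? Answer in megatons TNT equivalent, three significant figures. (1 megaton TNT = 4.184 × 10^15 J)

d = 13400 m; v = 10700 m/s.
Mass m = (π/6) ρ d³ = (π/6) × 2790 × (13400)³ = 3.515 × 10^15 kg
E = ½ m v² = 0.5 × 3.515 × 10^15 × (10700)² = 2.012 × 10^23 J
   = 2.012 × 10^23 / 4.184×10^15 = 4.809 × 10^7 Mt

E ≈ 4.81 × 10^7 Mt TNT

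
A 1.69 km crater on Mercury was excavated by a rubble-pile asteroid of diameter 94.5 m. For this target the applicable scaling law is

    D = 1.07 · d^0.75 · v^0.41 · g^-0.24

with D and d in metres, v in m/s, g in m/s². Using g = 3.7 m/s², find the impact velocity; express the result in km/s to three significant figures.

Rearranging for v: v = [D / (1.07 · 94.5^0.75 · 3.7^-0.24)]^(1/0.41).
D = 1690 m.
94.5^0.75 = 30.31
3.7^-0.24 = 0.7305
Denominator = 1.07 × 30.31 × 0.7305 = 23.69
D / 23.69 = 1690 / 23.69 = 71.34
v = 71.34^(1/0.41) = 71.34^2.439 = 33134 m/s

v ≈ 33.1 km/s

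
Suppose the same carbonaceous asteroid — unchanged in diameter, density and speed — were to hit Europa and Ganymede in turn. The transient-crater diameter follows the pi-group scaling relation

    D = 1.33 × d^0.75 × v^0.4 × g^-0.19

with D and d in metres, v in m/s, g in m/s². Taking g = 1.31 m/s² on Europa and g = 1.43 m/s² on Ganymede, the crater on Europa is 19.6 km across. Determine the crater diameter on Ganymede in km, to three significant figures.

All impactor-dependent factors cancel in the ratio, leaving D_Ganymede/D_Europa = (g_Ganymede/g_Europa)^-0.19.
(1.43/1.31)^-0.19 = 1.092^-0.19 = 0.9834
D_Ganymede = 0.9834 × 19.6 km = 19.3 km

D ≈ 19.3 km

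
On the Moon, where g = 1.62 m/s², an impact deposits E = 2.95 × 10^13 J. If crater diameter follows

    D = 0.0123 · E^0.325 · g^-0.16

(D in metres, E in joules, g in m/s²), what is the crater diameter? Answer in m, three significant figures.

E^0.325 = (2.95 × 10^13)^0.325 = 2.386 × 10^4
g^-0.16 = 1.62^-0.16 = 0.9257
D = 0.0123 × 2.386 × 10^4 × 0.9257 = 271.7 m

D ≈ 272 m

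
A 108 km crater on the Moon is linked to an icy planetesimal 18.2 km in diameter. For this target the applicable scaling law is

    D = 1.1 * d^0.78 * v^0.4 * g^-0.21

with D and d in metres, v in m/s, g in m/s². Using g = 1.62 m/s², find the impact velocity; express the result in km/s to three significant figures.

v ≈ 19.2 km/s

Rearranging for v: v = [D / (1.1 · 18200^0.78 · 1.62^-0.21)]^(1/0.4).
D = 108000 m.
18200^0.78 = 2103
1.62^-0.21 = 0.9037
Denominator = 1.1 × 2103 × 0.9037 = 2091
D / 2091 = 108000 / 2091 = 51.65
v = 51.65^(1/0.4) = 51.65^2.5 = 19172 m/s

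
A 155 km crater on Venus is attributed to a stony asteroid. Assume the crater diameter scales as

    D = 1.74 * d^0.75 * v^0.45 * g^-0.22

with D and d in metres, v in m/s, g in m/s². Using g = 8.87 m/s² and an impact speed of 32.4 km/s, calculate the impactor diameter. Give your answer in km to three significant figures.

Rearranging for d: d = [D / (1.74 · 32400^0.45 · 8.87^-0.22)]^(1/0.75).
D = 155000 m.
32400^0.45 = 107.1
8.87^-0.22 = 0.6187
Denominator = 1.74 × 107.1 × 0.6187 = 115.3
D / 115.3 = 155000 / 115.3 = 1344
d = 1344^(1/0.75) = 1344^1.3333 = 14828 m

d ≈ 14.8 km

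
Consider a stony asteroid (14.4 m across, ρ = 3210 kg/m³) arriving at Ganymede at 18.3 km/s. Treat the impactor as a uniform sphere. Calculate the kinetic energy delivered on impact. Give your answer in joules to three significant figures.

E ≈ 8.40 × 10^14 J

v = 18300 m/s.
Mass m = (π/6) ρ d³ = (π/6) × 3210 × (14.4)³ = 5.019 × 10^6 kg
E = ½ m v² = 0.5 × 5.019 × 10^6 × (18300)² = 8.404 × 10^14 J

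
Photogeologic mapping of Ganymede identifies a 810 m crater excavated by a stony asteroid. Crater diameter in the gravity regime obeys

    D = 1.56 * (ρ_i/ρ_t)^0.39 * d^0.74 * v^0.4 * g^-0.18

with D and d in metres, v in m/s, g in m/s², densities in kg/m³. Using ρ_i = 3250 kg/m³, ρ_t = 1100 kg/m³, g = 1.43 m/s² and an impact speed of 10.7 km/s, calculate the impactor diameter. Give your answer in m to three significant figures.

Rearranging for d: d = [D / (1.56 · (3250/1100)^0.39 · 10700^0.4 · 1.43^-0.18)]^(1/0.74).
(3250/1100)^0.39 = 1.526
10700^0.4 = 40.90
1.43^-0.18 = 0.9376
Denominator = 1.56 × 1.526 × 40.90 × 0.9376 = 91.29
D / 91.29 = 810 / 91.29 = 8.873
d = 8.873^(1/0.74) = 8.873^1.3514 = 19.11 m

d ≈ 19.1 m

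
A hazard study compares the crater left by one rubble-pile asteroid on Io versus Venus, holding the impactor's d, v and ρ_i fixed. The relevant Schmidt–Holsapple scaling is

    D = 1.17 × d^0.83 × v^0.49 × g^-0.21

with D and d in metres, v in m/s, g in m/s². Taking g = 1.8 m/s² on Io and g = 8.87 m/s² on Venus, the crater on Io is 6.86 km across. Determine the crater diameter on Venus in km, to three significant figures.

All impactor-dependent factors cancel in the ratio, leaving D_Venus/D_Io = (g_Venus/g_Io)^-0.21.
(8.87/1.8)^-0.21 = 4.928^-0.21 = 0.7154
D_Venus = 0.7154 × 6.86 km = 4.91 km

D ≈ 4.91 km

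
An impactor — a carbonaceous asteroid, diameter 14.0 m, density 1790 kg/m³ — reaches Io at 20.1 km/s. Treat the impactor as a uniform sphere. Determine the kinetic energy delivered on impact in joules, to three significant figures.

E ≈ 5.20 × 10^14 J

v = 20100 m/s.
Mass m = (π/6) ρ d³ = (π/6) × 1790 × (14)³ = 2.572 × 10^6 kg
E = ½ m v² = 0.5 × 2.572 × 10^6 × (20100)² = 5.196 × 10^14 J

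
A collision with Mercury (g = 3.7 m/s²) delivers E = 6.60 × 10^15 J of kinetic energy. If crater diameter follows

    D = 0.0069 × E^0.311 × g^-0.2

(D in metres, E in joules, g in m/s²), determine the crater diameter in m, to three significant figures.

D ≈ 442 m

E^0.311 = (6.60 × 10^15)^0.311 = 8.315 × 10^4
g^-0.2 = 3.7^-0.2 = 0.7698
D = 0.0069 × 8.315 × 10^4 × 0.7698 = 441.7 m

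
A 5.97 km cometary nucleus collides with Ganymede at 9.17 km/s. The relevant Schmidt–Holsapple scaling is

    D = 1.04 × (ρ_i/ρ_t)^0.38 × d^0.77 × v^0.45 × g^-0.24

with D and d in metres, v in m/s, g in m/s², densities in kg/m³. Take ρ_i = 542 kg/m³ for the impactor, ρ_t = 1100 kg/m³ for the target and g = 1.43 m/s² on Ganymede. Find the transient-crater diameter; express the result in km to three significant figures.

In SI units: d = 5970 m, v = 9170 m/s.
(ρ_i/ρ_t)^0.38 = (542/1100)^0.38 = 0.7642
d^0.77 = 5970^0.77 = 808.2
v^0.45 = 9170^0.45 = 60.68
g^-0.24 = 1.43^-0.24 = 0.9177
D = 1.04 × 0.7642 × 808.2 × 60.68 × 0.9177 = 35769 m
   = 35.77 km

D ≈ 35.8 km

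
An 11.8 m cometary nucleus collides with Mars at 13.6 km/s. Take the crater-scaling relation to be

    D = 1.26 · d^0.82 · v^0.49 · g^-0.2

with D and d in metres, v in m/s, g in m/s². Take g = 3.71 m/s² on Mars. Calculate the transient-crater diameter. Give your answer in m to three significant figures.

In SI units: v = 13600 m/s.
d^0.82 = 11.8^0.82 = 7.567
v^0.49 = 13600^0.49 = 106.0
g^-0.2 = 3.71^-0.2 = 0.7694
D = 1.26 × 7.567 × 106.0 × 0.7694 = 777.6 m

D ≈ 778 m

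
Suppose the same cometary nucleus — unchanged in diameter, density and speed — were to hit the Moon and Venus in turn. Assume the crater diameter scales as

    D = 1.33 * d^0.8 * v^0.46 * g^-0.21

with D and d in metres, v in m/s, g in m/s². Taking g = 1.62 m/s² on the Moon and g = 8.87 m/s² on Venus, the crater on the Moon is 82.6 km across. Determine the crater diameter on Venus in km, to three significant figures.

D ≈ 57.8 km

All impactor-dependent factors cancel in the ratio, leaving D_Venus/D_Moon = (g_Venus/g_Moon)^-0.21.
(8.87/1.62)^-0.21 = 5.475^-0.21 = 0.6997
D_Venus = 0.6997 × 82.6 km = 57.8 km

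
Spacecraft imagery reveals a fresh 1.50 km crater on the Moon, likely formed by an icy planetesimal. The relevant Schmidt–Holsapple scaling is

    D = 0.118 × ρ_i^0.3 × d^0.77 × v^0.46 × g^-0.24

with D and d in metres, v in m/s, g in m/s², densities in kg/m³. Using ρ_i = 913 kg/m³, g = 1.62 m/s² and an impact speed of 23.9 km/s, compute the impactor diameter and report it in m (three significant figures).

d ≈ 42.3 m

Rearranging for d: d = [D / (0.118 · 913^0.3 · 23900^0.46 · 1.62^-0.24)]^(1/0.77).
D = 1500 m.
913^0.3 = 7.729
23900^0.46 = 103.3
1.62^-0.24 = 0.8907
Denominator = 0.118 × 7.729 × 103.3 × 0.8907 = 83.91
D / 83.91 = 1500 / 83.91 = 17.88
d = 17.88^(1/0.77) = 17.88^1.2987 = 42.31 m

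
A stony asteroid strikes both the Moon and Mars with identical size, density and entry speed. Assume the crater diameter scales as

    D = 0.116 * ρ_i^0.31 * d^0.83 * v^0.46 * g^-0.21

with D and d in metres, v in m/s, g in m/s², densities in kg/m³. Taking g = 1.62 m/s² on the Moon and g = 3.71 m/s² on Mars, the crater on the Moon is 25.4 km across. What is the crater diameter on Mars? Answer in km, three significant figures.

All impactor-dependent factors cancel in the ratio, leaving D_Mars/D_Moon = (g_Mars/g_Moon)^-0.21.
(3.71/1.62)^-0.21 = 2.290^-0.21 = 0.8403
D_Mars = 0.8403 × 25.4 km = 21.3 km

D ≈ 21.3 km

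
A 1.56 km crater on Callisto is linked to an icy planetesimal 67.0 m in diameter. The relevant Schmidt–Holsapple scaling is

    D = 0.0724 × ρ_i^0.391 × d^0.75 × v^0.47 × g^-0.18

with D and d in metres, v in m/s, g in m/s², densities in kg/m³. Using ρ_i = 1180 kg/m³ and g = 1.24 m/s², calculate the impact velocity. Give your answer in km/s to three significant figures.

Rearranging for v: v = [D / (0.0724 · 1180^0.391 · 67^0.75 · 1.24^-0.18)]^(1/0.47).
D = 1560 m.
1180^0.391 = 15.89
67^0.75 = 23.42
1.24^-0.18 = 0.9620
Denominator = 0.0724 × 15.89 × 23.42 × 0.9620 = 25.92
D / 25.92 = 1560 / 25.92 = 60.19
v = 60.19^(1/0.47) = 60.19^2.1277 = 6114 m/s

v ≈ 6.11 km/s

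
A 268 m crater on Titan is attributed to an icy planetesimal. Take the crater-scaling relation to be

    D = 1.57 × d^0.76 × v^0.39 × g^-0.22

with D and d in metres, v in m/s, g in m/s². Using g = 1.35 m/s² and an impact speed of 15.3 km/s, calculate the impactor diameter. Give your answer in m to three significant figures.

d ≈ 6.72 m

Rearranging for d: d = [D / (1.57 · 15300^0.39 · 1.35^-0.22)]^(1/0.76).
15300^0.39 = 42.86
1.35^-0.22 = 0.9361
Denominator = 1.57 × 42.86 × 0.9361 = 62.99
D / 62.99 = 268 / 62.99 = 4.255
d = 4.255^(1/0.76) = 4.255^1.3158 = 6.722 m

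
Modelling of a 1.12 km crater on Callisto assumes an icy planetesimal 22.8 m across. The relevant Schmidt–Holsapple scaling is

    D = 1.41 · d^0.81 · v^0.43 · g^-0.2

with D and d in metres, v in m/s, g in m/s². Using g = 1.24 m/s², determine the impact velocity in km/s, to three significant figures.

Rearranging for v: v = [D / (1.41 · 22.8^0.81 · 1.24^-0.2)]^(1/0.43).
D = 1120 m.
22.8^0.81 = 12.59
1.24^-0.2 = 0.9579
Denominator = 1.41 × 12.59 × 0.9579 = 17.00
D / 17.00 = 1120 / 17.00 = 65.88
v = 65.88^(1/0.43) = 65.88^2.3256 = 16970 m/s

v ≈ 17.0 km/s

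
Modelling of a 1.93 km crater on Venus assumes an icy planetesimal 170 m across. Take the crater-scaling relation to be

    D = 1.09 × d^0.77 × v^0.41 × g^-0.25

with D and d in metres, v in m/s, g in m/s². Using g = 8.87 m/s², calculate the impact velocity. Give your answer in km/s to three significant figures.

v ≈ 20.5 km/s

Rearranging for v: v = [D / (1.09 · 170^0.77 · 8.87^-0.25)]^(1/0.41).
D = 1930 m.
170^0.77 = 52.17
8.87^-0.25 = 0.5795
Denominator = 1.09 × 52.17 × 0.5795 = 32.95
D / 32.95 = 1930 / 32.95 = 58.57
v = 58.57^(1/0.41) = 58.57^2.439 = 20481 m/s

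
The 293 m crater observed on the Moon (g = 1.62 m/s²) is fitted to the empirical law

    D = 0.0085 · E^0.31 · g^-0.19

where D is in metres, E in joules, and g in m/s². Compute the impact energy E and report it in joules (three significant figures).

Rearranging: E = [D / (0.0085 · g^-0.19)]^(1/0.31).
g^-0.19 = 1.62^-0.19 = 0.9124
D / (0.0085 × 0.9124) = 293 / (7.755 × 10^-3) = 3.778 × 10^4
E = (3.778 × 10^4)^3.2258 = 5.825 × 10^14 J

E ≈ 5.83 × 10^14 J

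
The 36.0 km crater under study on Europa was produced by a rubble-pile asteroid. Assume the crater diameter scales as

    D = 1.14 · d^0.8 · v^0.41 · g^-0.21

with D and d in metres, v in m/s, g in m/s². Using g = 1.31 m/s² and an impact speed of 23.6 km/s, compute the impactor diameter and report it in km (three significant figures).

Rearranging for d: d = [D / (1.14 · 23600^0.41 · 1.31^-0.21)]^(1/0.8).
D = 36000 m.
23600^0.41 = 62.07
1.31^-0.21 = 0.9449
Denominator = 1.14 × 62.07 × 0.9449 = 66.86
D / 66.86 = 36000 / 66.86 = 538.4
d = 538.4^(1/0.8) = 538.4^1.25 = 2593 m

d ≈ 2.59 km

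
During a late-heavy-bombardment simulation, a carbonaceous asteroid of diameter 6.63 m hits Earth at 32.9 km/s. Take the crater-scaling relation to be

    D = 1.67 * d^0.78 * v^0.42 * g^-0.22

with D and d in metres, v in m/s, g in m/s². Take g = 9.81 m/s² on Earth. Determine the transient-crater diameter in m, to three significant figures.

In SI units: v = 32900 m/s.
d^0.78 = 6.63^0.78 = 4.373
v^0.42 = 32900^0.42 = 78.93
g^-0.22 = 9.81^-0.22 = 0.6051
D = 1.67 × 4.373 × 78.93 × 0.6051 = 348.8 m

D ≈ 349 m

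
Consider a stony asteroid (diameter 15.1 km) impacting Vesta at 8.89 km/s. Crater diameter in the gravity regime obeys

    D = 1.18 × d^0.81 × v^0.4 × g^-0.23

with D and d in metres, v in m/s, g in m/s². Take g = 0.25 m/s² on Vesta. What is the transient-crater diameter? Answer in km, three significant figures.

In SI units: d = 15100 m, v = 8890 m/s.
d^0.81 = 15100^0.81 = 2426
v^0.4 = 8890^0.4 = 37.98
g^-0.23 = 0.25^-0.23 = 1.376
D = 1.18 × 2426 × 37.98 × 1.376 = 1.496 × 10^5 m
   = 149.6 km

D ≈ 150 km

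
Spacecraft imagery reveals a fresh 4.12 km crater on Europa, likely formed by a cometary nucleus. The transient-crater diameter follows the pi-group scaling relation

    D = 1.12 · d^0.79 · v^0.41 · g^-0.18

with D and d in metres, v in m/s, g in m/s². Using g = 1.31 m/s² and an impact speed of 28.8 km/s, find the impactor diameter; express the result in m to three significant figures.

Rearranging for d: d = [D / (1.12 · 28800^0.41 · 1.31^-0.18)]^(1/0.79).
D = 4120 m.
28800^0.41 = 67.35
1.31^-0.18 = 0.9526
Denominator = 1.12 × 67.35 × 0.9526 = 71.86
D / 71.86 = 4120 / 71.86 = 57.33
d = 57.33^(1/0.79) = 57.33^1.2658 = 168.2 m

d ≈ 168 m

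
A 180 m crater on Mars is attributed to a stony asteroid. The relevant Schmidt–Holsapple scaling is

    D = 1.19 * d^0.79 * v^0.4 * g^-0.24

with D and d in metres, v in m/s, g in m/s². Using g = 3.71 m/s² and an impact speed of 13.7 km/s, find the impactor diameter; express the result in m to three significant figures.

d ≈ 6.88 m

Rearranging for d: d = [D / (1.19 · 13700^0.4 · 3.71^-0.24)]^(1/0.79).
13700^0.4 = 45.15
3.71^-0.24 = 0.7300
Denominator = 1.19 × 45.15 × 0.7300 = 39.22
D / 39.22 = 180 / 39.22 = 4.589
d = 4.589^(1/0.79) = 4.589^1.2658 = 6.880 m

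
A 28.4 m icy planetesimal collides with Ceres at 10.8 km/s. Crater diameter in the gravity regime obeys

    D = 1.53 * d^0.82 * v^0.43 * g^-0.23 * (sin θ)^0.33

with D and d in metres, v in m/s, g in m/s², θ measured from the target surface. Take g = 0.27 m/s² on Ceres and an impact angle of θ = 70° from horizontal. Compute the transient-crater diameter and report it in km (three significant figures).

In SI units: v = 10800 m/s.
d^0.82 = 28.4^0.82 = 15.55
v^0.43 = 10800^0.43 = 54.25
g^-0.23 = 0.27^-0.23 = 1.351
(sin 70°)^0.33 = 0.9397^0.33 = 0.9797
D = 1.53 × 15.55 × 54.25 × 1.351 × 0.9797 = 1708 m
   = 1.708 km

D ≈ 1.71 km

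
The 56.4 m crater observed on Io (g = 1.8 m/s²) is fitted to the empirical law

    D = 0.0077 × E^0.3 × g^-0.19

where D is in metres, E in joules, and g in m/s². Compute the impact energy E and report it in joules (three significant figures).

Rearranging: E = [D / (0.0077 · g^-0.19)]^(1/0.3).
g^-0.19 = 1.8^-0.19 = 0.8943
D / (0.0077 × 0.8943) = 56.4 / (6.886 × 10^-3) = 8.191 × 10^3
E = (8.191 × 10^3)^3.3333 = 1.107 × 10^13 J

E ≈ 1.11 × 10^13 J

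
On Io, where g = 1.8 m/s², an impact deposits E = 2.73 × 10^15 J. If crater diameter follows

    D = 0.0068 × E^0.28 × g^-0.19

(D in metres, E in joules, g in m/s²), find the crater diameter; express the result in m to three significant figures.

E^0.28 = (2.73 × 10^15)^0.28 = 2.100 × 10^4
g^-0.19 = 1.8^-0.19 = 0.8943
D = 0.0068 × 2.100 × 10^4 × 0.8943 = 127.7 m

D ≈ 128 m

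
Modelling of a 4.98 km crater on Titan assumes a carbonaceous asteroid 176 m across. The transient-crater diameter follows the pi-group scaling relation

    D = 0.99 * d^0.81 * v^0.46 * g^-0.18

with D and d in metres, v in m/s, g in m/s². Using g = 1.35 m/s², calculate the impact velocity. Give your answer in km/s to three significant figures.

Rearranging for v: v = [D / (0.99 · 176^0.81 · 1.35^-0.18)]^(1/0.46).
D = 4980 m.
176^0.81 = 65.90
1.35^-0.18 = 0.9474
Denominator = 0.99 × 65.90 × 0.9474 = 61.81
D / 61.81 = 4980 / 61.81 = 80.57
v = 80.57^(1/0.46) = 80.57^2.1739 = 13926 m/s

v ≈ 13.9 km/s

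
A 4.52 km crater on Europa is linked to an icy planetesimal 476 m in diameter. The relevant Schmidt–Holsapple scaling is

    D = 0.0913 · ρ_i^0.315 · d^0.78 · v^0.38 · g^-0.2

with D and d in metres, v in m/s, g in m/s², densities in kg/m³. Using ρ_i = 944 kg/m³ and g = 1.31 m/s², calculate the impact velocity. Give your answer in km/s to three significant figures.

Rearranging for v: v = [D / (0.0913 · 944^0.315 · 476^0.78 · 1.31^-0.2)]^(1/0.38).
D = 4520 m.
944^0.315 = 8.652
476^0.78 = 122.6
1.31^-0.2 = 0.9474
Denominator = 0.0913 × 8.652 × 122.6 × 0.9474 = 91.75
D / 91.75 = 4520 / 91.75 = 49.26
v = 49.26^(1/0.38) = 49.26^2.6316 = 28443 m/s

v ≈ 28.4 km/s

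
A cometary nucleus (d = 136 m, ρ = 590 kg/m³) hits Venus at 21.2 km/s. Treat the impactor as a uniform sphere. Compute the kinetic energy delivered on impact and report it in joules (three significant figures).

v = 21200 m/s.
Mass m = (π/6) ρ d³ = (π/6) × 590 × (136)³ = 7.771 × 10^8 kg
E = ½ m v² = 0.5 × 7.771 × 10^8 × (21200)² = 1.746 × 10^17 J

E ≈ 1.75 × 10^17 J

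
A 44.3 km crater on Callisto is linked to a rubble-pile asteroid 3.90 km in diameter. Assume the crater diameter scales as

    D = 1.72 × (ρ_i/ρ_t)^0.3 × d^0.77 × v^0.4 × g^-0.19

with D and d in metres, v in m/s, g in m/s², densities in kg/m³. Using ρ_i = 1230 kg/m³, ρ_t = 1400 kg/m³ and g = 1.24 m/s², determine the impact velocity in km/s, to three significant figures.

Rearranging for v: v = [D / (1.72 · (1230/1400)^0.3 · 3900^0.77 · 1.24^-0.19)]^(1/0.4).
D = 44300 m.
(1230/1400)^0.3 = 0.9619
3900^0.77 = 582.3
1.24^-0.19 = 0.9600
Denominator = 1.72 × 0.9619 × 582.3 × 0.9600 = 924.9
D / 924.9 = 44300 / 924.9 = 47.90
v = 47.90^(1/0.4) = 47.90^2.5 = 15880 m/s

v ≈ 15.9 km/s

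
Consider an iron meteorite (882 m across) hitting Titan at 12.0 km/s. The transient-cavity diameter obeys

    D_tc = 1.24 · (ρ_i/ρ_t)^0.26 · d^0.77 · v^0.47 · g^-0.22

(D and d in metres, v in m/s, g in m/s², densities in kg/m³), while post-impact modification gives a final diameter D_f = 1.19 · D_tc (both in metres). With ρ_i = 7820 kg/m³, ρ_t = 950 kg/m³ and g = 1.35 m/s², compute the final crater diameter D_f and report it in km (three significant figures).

D_f ≈ 36.6 km

v = 12000 m/s.
(ρ_i/ρ_t)^0.26 = (7820/950)^0.26 = 1.730
d^0.77 = 882^0.77 = 185.4
v^0.47 = 12000^0.47 = 82.64
g^-0.22 = 1.35^-0.22 = 0.9361
D_tc = 1.24 × 1.730 × 185.4 × 82.64 × 0.9361 = 30770 m
D_f = 1.19 × 30770 = 36616 m
     = 36.62 km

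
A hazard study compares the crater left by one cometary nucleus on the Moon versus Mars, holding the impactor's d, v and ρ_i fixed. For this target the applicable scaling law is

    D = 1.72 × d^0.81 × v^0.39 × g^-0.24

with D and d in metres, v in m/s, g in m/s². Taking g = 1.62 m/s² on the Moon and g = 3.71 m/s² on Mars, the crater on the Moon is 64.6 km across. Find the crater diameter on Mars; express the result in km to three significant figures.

All impactor-dependent factors cancel in the ratio, leaving D_Mars/D_Moon = (g_Mars/g_Moon)^-0.24.
(3.71/1.62)^-0.24 = 2.290^-0.24 = 0.8197
D_Mars = 0.8197 × 64.6 km = 53.0 km

D ≈ 53.0 km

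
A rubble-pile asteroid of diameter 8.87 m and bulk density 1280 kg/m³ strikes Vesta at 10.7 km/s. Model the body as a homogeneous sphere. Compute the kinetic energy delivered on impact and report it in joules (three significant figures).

E ≈ 2.68 × 10^13 J

v = 10700 m/s.
Mass m = (π/6) ρ d³ = (π/6) × 1280 × (8.87)³ = 4.677 × 10^5 kg
E = ½ m v² = 0.5 × 4.677 × 10^5 × (10700)² = 2.677 × 10^13 J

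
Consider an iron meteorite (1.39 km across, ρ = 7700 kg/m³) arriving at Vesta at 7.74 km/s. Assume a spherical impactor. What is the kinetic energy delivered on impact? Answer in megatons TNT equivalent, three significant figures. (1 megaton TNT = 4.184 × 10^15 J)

d = 1390 m; v = 7740 m/s.
Mass m = (π/6) ρ d³ = (π/6) × 7700 × (1390)³ = 1.083 × 10^13 kg
E = ½ m v² = 0.5 × 1.083 × 10^13 × (7740)² = 3.244 × 10^20 J
   = 3.244 × 10^20 / 4.184×10^15 = 77533 Mt

E ≈ 77500 Mt TNT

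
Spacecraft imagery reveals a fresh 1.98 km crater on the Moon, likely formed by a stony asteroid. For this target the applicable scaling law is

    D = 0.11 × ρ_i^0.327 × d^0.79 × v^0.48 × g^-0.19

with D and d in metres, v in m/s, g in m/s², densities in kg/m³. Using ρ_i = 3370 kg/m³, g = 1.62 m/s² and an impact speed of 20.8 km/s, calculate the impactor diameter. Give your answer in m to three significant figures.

d ≈ 22.5 m

Rearranging for d: d = [D / (0.11 · 3370^0.327 · 20800^0.48 · 1.62^-0.19)]^(1/0.79).
D = 1980 m.
3370^0.327 = 14.24
20800^0.48 = 118.2
1.62^-0.19 = 0.9124
Denominator = 0.11 × 14.24 × 118.2 × 0.9124 = 168.9
D / 168.9 = 1980 / 168.9 = 11.72
d = 11.72^(1/0.79) = 11.72^1.2658 = 22.54 m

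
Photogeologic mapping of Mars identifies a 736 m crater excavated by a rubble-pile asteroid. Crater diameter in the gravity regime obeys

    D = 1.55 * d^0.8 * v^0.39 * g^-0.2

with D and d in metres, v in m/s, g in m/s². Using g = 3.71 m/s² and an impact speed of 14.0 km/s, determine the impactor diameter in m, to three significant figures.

Rearranging for d: d = [D / (1.55 · 14000^0.39 · 3.71^-0.2)]^(1/0.8).
14000^0.39 = 41.40
3.71^-0.2 = 0.7694
Denominator = 1.55 × 41.40 × 0.7694 = 49.37
D / 49.37 = 736 / 49.37 = 14.91
d = 14.91^(1/0.8) = 14.91^1.25 = 29.30 m

d ≈ 29.3 m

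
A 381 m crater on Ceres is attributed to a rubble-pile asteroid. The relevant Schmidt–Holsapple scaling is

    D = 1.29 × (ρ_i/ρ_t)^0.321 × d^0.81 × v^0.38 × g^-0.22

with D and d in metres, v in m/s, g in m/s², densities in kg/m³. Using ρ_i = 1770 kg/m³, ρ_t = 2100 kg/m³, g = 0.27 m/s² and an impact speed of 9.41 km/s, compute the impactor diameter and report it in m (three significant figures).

d ≈ 11.5 m

Rearranging for d: d = [D / (1.29 · (1770/2100)^0.321 · 9410^0.38 · 0.27^-0.22)]^(1/0.81).
(1770/2100)^0.321 = 0.9466
9410^0.38 = 32.36
0.27^-0.22 = 1.334
Denominator = 1.29 × 0.9466 × 32.36 × 1.334 = 52.71
D / 52.71 = 381 / 52.71 = 7.228
d = 7.228^(1/0.81) = 7.228^1.2346 = 11.50 m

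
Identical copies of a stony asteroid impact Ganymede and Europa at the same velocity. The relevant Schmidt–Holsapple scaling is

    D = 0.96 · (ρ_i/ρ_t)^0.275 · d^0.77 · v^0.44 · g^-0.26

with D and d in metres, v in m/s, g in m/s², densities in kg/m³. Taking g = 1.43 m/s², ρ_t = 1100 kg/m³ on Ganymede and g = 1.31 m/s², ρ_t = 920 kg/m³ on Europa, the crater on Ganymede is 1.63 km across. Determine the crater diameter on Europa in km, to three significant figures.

D ≈ 1.75 km

The impactor-only factors (d, v, ρ_i) cancel in the ratio, leaving D_Europa/D_Ganymede = (g_Europa/g_Ganymede)^-0.26 · (ρ_t,Ganymede/ρ_t,Europa)^0.275.
(1.31/1.43)^-0.26 = 0.9161^-0.26 = 1.023
(1100/920)^0.275 = 1.196^0.275 = 1.050
Ratio = 1.023 × 1.050 = 1.074
D_Europa = 1.074 × 1.63 km = 1.75 km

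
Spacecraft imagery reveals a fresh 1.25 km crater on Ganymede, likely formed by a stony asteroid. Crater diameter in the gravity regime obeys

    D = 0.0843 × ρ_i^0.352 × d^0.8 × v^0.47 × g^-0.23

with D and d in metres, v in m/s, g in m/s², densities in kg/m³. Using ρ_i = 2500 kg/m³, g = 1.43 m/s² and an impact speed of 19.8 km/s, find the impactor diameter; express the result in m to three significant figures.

Rearranging for d: d = [D / (0.0843 · 2500^0.352 · 19800^0.47 · 1.43^-0.23)]^(1/0.8).
D = 1250 m.
2500^0.352 = 15.71
19800^0.47 = 104.6
1.43^-0.23 = 0.9210
Denominator = 0.0843 × 15.71 × 104.6 × 0.9210 = 127.6
D / 127.6 = 1250 / 127.6 = 9.796
d = 9.796^(1/0.8) = 9.796^1.25 = 17.33 m

d ≈ 17.3 m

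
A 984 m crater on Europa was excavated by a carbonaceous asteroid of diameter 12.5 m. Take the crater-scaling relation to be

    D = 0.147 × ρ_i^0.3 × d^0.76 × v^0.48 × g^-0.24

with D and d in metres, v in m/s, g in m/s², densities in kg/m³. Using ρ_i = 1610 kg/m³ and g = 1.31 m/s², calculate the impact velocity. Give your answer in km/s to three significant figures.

Rearranging for v: v = [D / (0.147 · 1610^0.3 · 12.5^0.76 · 1.31^-0.24)]^(1/0.48).
1610^0.3 = 9.163
12.5^0.76 = 6.818
1.31^-0.24 = 0.9372
Denominator = 0.147 × 9.163 × 6.818 × 0.9372 = 8.607
D / 8.607 = 984 / 8.607 = 114.3
v = 114.3^(1/0.48) = 114.3^2.0833 = 19388 m/s

v ≈ 19.4 km/s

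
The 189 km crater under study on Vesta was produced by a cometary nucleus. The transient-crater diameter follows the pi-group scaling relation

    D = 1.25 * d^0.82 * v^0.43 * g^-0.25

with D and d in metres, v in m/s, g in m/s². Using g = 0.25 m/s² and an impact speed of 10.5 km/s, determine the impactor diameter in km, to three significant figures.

d ≈ 10.6 km

Rearranging for d: d = [D / (1.25 · 10500^0.43 · 0.25^-0.25)]^(1/0.82).
D = 189000 m.
10500^0.43 = 53.59
0.25^-0.25 = 1.414
Denominator = 1.25 × 53.59 × 1.414 = 94.72
D / 94.72 = 189000 / 94.72 = 1995
d = 1995^(1/0.82) = 1995^1.2195 = 10575 m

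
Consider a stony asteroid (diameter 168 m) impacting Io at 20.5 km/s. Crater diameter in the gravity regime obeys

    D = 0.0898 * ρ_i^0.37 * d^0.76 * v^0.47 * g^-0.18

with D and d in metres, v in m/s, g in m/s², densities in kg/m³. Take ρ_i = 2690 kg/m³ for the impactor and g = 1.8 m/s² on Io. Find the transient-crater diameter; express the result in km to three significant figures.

D ≈ 7.84 km

In SI units: v = 20500 m/s.
ρ_i^0.37 = 2690^0.37 = 18.58
d^0.76 = 168^0.76 = 49.12
v^0.47 = 20500^0.47 = 106.3
g^-0.18 = 1.8^-0.18 = 0.8996
D = 0.0898 × 18.58 × 49.12 × 106.3 × 0.8996 = 7837 m
   = 7.837 km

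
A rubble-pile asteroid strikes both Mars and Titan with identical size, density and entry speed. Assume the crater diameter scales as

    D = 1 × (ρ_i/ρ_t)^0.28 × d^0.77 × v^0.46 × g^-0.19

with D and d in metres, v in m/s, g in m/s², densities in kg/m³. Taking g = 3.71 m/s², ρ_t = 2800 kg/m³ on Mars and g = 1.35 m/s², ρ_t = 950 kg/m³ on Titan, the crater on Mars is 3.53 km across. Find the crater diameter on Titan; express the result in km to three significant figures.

D ≈ 5.79 km

The impactor-only factors (d, v, ρ_i) cancel in the ratio, leaving D_Titan/D_Mars = (g_Titan/g_Mars)^-0.19 · (ρ_t,Mars/ρ_t,Titan)^0.28.
(1.35/3.71)^-0.19 = 0.3639^-0.19 = 1.212
(2800/950)^0.28 = 2.947^0.28 = 1.353
Ratio = 1.212 × 1.353 = 1.640
D_Titan = 1.640 × 3.53 km = 5.79 km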